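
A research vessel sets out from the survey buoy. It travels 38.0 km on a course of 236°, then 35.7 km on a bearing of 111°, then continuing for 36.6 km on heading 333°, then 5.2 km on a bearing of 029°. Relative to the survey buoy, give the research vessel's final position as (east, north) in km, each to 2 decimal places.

Leg 1 (236°, 38.0 km): east 38.0 sin 236° = -31.50, north 38.0 cos 236° = -21.25
Leg 2 (111°, 35.7 km): east 35.7 sin 111° = 33.33, north 35.7 cos 111° = -12.79
Leg 3 (333°, 36.6 km): east 36.6 sin 333° = -16.62, north 36.6 cos 333° = 32.61
Leg 4 (029°, 5.2 km): east 5.2 sin 29° = 2.52, north 5.2 cos 29° = 4.55
Summing: -12.27 km east, 3.12 km north → (-12.27, 3.12).

(-12.27, 3.12)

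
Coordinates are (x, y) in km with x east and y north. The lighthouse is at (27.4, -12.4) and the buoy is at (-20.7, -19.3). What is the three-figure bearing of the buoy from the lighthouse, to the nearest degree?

262°

Δeast = -20.7 − 27.4 = -48.10; Δnorth = -19.3 − -12.4 = -6.90.
Bearing = atan2(Δeast, Δnorth) mod 360° = 261.84° ≈ 262°.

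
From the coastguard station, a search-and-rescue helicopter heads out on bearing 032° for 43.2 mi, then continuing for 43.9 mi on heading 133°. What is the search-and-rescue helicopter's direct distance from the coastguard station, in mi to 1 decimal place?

Leg 1 (032°, 43.2 mi): east 43.2 sin 32° = 22.89, north 43.2 cos 32° = 36.64
Leg 2 (133°, 43.9 mi): east 43.9 sin 133° = 32.11, north 43.9 cos 133° = -29.94
Net: 55.00 east, 6.70 north. Distance = √((55.00)² + (6.70)²) = 55.405 mi.

55.4 mi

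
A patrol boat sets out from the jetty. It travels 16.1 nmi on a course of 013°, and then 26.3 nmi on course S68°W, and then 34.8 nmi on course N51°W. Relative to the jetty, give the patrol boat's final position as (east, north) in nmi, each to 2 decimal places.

Leg 1 (013°, 16.1 nmi): east 16.1 sin 13° = 3.62, north 16.1 cos 13° = 15.69
Leg 2 (S68°W, 26.3 nmi): east 26.3 sin 248° = -24.38, north 26.3 cos 248° = -9.85
Leg 3 (N51°W, 34.8 nmi): east 34.8 sin 309° = -27.04, north 34.8 cos 309° = 21.90
Summing: -47.81 nmi east, 27.74 nmi north → (-47.81, 27.74).

(-47.81, 27.74)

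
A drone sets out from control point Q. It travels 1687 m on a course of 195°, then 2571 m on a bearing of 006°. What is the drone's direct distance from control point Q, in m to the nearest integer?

Leg 1 (195°, 1687 m): east 1687 sin 195° = -436.63, north 1687 cos 195° = -1629.52
Leg 2 (006°, 2571 m): east 2571 sin 6° = 268.74, north 2571 cos 6° = 2556.92
Net: -167.89 east, 927.40 north. Distance = √((-167.89)² + (927.40)²) = 942.472 m.

942 m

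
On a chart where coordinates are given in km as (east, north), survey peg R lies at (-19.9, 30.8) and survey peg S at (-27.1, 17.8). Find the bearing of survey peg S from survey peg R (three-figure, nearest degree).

209°

Δeast = -27.1 − -19.9 = -7.20; Δnorth = 17.8 − 30.8 = -13.00.
Bearing = atan2(Δeast, Δnorth) mod 360° = 208.98° ≈ 209°.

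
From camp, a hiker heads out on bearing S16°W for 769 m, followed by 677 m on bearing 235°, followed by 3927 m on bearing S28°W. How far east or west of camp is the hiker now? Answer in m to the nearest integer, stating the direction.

Leg 1 (S16°W, 769 m): east 769 sin 196° = -211.97, north 769 cos 196° = -739.21
Leg 2 (235°, 677 m): east 677 sin 235° = -554.57, north 677 cos 235° = -388.31
Leg 3 (S28°W, 3927 m): east 3927 sin 208° = -1843.61, north 3927 cos 208° = -3467.34
Net east component: -2610.15 m.

2610 m west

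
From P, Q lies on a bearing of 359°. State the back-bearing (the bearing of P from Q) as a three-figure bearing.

179°

Back-bearing = 359° − 180° = 179°.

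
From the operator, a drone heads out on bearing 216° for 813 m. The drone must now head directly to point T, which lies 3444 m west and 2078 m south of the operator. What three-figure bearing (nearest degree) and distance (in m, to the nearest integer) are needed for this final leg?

Leg 1 (216°, 813 m): east 813 sin 216° = -477.87, north 813 cos 216° = -657.73
Current position: (-477.87, -657.73). Target: (-3444, -2078). Remaining: Δeast = -2966.13, Δnorth = -1420.27.
Bearing = atan2(-2966.13, -1420.27) mod 360° = 244.41°; distance = √((-2966.13)² + (-1420.27)²) = 3288.631 m.

244°, 3289 m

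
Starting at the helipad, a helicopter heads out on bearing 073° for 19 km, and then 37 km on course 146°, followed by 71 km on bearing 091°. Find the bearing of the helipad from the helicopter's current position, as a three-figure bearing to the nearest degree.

283°

Leg 1 (073°, 19 km): east 19 sin 73° = 18.17, north 19 cos 73° = 5.56
Leg 2 (146°, 37 km): east 37 sin 146° = 20.69, north 37 cos 146° = -30.67
Leg 3 (091°, 71 km): east 71 sin 91° = 70.99, north 71 cos 91° = -1.24
Net displacement: 109.85 east, -26.36 north. Direction back to start is (-109.85, 26.36): bearing = atan2(-109.85, 26.36) mod 360° = 283.49° ≈ 283°.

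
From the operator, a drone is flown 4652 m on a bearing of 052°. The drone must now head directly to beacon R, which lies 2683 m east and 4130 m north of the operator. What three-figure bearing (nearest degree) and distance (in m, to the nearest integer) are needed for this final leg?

Leg 1 (052°, 4652 m): east 4652 sin 52° = 3665.83, north 4652 cos 52° = 2864.06
Current position: (3665.83, 2864.06). Target: (2683, 4130). Remaining: Δeast = -982.83, Δnorth = 1265.94.
Bearing = atan2(-982.83, 1265.94) mod 360° = 322.18°; distance = √((-982.83)² + (1265.94)²) = 1602.672 m.

322°, 1603 m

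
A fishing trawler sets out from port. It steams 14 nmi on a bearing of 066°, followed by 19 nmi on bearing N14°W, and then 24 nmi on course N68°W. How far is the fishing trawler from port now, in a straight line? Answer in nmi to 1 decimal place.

Leg 1 (066°, 14 nmi): east 14 sin 66° = 12.79, north 14 cos 66° = 5.69
Leg 2 (N14°W, 19 nmi): east 19 sin 346° = -4.60, north 19 cos 346° = 18.44
Leg 3 (N68°W, 24 nmi): east 24 sin 292° = -22.25, north 24 cos 292° = 8.99
Net: -14.06 east, 33.12 north. Distance = √((-14.06)² + (33.12)²) = 35.981 nmi.

36.0 nmi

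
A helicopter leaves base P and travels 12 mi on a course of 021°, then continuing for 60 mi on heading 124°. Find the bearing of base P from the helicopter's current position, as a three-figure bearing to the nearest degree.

Leg 1 (021°, 12 mi): east 12 sin 21° = 4.30, north 12 cos 21° = 11.20
Leg 2 (124°, 60 mi): east 60 sin 124° = 49.74, north 60 cos 124° = -33.55
Net displacement: 54.04 east, -22.35 north. Direction back to start is (-54.04, 22.35): bearing = atan2(-54.04, 22.35) mod 360° = 292.47° ≈ 292°.

292°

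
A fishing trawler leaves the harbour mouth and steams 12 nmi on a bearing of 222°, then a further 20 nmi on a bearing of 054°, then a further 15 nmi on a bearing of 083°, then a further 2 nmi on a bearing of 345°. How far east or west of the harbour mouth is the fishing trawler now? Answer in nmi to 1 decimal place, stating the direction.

22.5 nmi east

Leg 1 (222°, 12 nmi): east 12 sin 222° = -8.03, north 12 cos 222° = -8.92
Leg 2 (054°, 20 nmi): east 20 sin 54° = 16.18, north 20 cos 54° = 11.76
Leg 3 (083°, 15 nmi): east 15 sin 83° = 14.89, north 15 cos 83° = 1.83
Leg 4 (345°, 2 nmi): east 2 sin 345° = -0.52, north 2 cos 345° = 1.93
Net east component: 22.52 nmi.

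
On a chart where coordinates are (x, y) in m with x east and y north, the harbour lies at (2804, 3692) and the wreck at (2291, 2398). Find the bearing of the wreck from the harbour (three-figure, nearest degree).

Δeast = 2291 − 2804 = -513.00; Δnorth = 2398 − 3692 = -1294.00.
Bearing = atan2(Δeast, Δnorth) mod 360° = 201.63° ≈ 202°.

202°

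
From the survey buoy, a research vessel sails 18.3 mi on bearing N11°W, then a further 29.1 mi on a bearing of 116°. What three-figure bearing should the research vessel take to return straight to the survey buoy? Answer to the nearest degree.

Leg 1 (N11°W, 18.3 mi): east 18.3 sin 349° = -3.49, north 18.3 cos 349° = 17.96
Leg 2 (116°, 29.1 mi): east 29.1 sin 116° = 26.15, north 29.1 cos 116° = -12.76
Net displacement: 22.66 east, 5.21 north. Direction back to start is (-22.66, -5.21): bearing = atan2(-22.66, -5.21) mod 360° = 257.06° ≈ 257°.

257°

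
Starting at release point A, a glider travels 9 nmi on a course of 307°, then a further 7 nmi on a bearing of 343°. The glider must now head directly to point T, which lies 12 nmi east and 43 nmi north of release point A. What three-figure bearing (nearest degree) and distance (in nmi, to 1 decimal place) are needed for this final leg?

Leg 1 (307°, 9 nmi): east 9 sin 307° = -7.19, north 9 cos 307° = 5.42
Leg 2 (343°, 7 nmi): east 7 sin 343° = -2.05, north 7 cos 343° = 6.69
Current position: (-9.23, 12.11). Target: (12, 43). Remaining: Δeast = 21.23, Δnorth = 30.89.
Bearing = atan2(21.23, 30.89) mod 360° = 34.51°; distance = √((21.23)² + (30.89)²) = 37.484 nmi.

035°, 37.5 nmi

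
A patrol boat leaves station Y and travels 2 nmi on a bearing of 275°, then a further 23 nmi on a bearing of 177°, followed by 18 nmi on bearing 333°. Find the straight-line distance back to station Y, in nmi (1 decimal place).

Leg 1 (275°, 2 nmi): east 2 sin 275° = -1.99, north 2 cos 275° = 0.17
Leg 2 (177°, 23 nmi): east 23 sin 177° = 1.20, north 23 cos 177° = -22.97
Leg 3 (333°, 18 nmi): east 18 sin 333° = -8.17, north 18 cos 333° = 16.04
Net: -8.96 east, -6.76 north. Distance = √((-8.96)² + (-6.76)²) = 11.222 nmi.

11.2 nmi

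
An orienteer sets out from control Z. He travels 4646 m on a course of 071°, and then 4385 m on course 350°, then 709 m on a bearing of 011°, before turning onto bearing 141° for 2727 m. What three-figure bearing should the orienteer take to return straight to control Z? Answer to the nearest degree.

Leg 1 (071°, 4646 m): east 4646 sin 71° = 4392.88, north 4646 cos 71° = 1512.59
Leg 2 (350°, 4385 m): east 4385 sin 350° = -761.45, north 4385 cos 350° = 4318.38
Leg 3 (011°, 709 m): east 709 sin 11° = 135.28, north 709 cos 11° = 695.97
Leg 4 (141°, 2727 m): east 2727 sin 141° = 1716.16, north 2727 cos 141° = -2119.28
Net displacement: 5482.87 east, 4407.67 north. Direction back to start is (-5482.87, -4407.67): bearing = atan2(-5482.87, -4407.67) mod 360° = 231.20° ≈ 231°.

231°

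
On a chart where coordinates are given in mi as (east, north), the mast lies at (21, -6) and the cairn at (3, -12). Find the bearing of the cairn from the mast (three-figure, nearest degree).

252°

Δeast = 3 − 21 = -18.00; Δnorth = -12 − -6 = -6.00.
Bearing = atan2(Δeast, Δnorth) mod 360° = 251.57° ≈ 252°.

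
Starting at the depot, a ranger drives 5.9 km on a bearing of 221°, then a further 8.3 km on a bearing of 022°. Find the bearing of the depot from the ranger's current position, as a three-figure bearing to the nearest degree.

167°

Leg 1 (221°, 5.9 km): east 5.9 sin 221° = -3.87, north 5.9 cos 221° = -4.45
Leg 2 (022°, 8.3 km): east 8.3 sin 22° = 3.11, north 8.3 cos 22° = 7.70
Net displacement: -0.76 east, 3.24 north. Direction back to start is (0.76, -3.24): bearing = atan2(0.76, -3.24) mod 360° = 166.78° ≈ 167°.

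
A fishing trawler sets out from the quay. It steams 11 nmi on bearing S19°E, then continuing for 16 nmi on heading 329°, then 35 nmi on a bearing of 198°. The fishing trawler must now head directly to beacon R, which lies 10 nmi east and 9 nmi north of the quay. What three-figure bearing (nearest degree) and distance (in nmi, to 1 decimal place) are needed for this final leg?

Leg 1 (S19°E, 11 nmi): east 11 sin 161° = 3.58, north 11 cos 161° = -10.40
Leg 2 (329°, 16 nmi): east 16 sin 329° = -8.24, north 16 cos 329° = 13.71
Leg 3 (198°, 35 nmi): east 35 sin 198° = -10.82, north 35 cos 198° = -33.29
Current position: (-15.47, -29.97). Target: (10, 9). Remaining: Δeast = 25.47, Δnorth = 38.97.
Bearing = atan2(25.47, 38.97) mod 360° = 33.17°; distance = √((25.47)² + (38.97)²) = 46.560 nmi.

033°, 46.6 nmi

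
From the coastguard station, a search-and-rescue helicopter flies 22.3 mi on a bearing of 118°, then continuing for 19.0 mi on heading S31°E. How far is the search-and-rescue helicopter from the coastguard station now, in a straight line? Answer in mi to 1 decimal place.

Leg 1 (118°, 22.3 mi): east 22.3 sin 118° = 19.69, north 22.3 cos 118° = -10.47
Leg 2 (S31°E, 19.0 mi): east 19.0 sin 149° = 9.79, north 19.0 cos 149° = -16.29
Net: 29.48 east, -26.76 north. Distance = √((29.48)² + (-26.76)²) = 39.808 mi.

39.8 mi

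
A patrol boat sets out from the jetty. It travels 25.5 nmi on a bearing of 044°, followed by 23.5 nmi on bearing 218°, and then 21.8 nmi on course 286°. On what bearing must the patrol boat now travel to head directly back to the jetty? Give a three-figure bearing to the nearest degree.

108°

Leg 1 (044°, 25.5 nmi): east 25.5 sin 44° = 17.71, north 25.5 cos 44° = 18.34
Leg 2 (218°, 23.5 nmi): east 23.5 sin 218° = -14.47, north 23.5 cos 218° = -18.52
Leg 3 (286°, 21.8 nmi): east 21.8 sin 286° = -20.96, north 21.8 cos 286° = 6.01
Net displacement: -17.71 east, 5.83 north. Direction back to start is (17.71, -5.83): bearing = atan2(17.71, -5.83) mod 360° = 108.23° ≈ 108°.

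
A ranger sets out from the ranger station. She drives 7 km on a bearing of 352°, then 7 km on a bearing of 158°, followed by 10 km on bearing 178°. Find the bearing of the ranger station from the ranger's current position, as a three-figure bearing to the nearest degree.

348°

Leg 1 (352°, 7 km): east 7 sin 352° = -0.97, north 7 cos 352° = 6.93
Leg 2 (158°, 7 km): east 7 sin 158° = 2.62, north 7 cos 158° = -6.49
Leg 3 (178°, 10 km): east 10 sin 178° = 0.35, north 10 cos 178° = -9.99
Net displacement: 2.00 east, -9.55 north. Direction back to start is (-2.00, 9.55): bearing = atan2(-2.00, 9.55) mod 360° = 348.19° ≈ 348°.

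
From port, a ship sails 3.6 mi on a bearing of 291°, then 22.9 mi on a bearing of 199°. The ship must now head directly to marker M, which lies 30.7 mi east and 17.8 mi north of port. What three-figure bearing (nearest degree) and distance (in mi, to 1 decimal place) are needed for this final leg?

Leg 1 (291°, 3.6 mi): east 3.6 sin 291° = -3.36, north 3.6 cos 291° = 1.29
Leg 2 (199°, 22.9 mi): east 22.9 sin 199° = -7.46, north 22.9 cos 199° = -21.65
Current position: (-10.82, -20.36). Target: (30.7, 17.8). Remaining: Δeast = 41.52, Δnorth = 38.16.
Bearing = atan2(41.52, 38.16) mod 360° = 47.41°; distance = √((41.52)² + (38.16)²) = 56.391 mi.

047°, 56.4 mi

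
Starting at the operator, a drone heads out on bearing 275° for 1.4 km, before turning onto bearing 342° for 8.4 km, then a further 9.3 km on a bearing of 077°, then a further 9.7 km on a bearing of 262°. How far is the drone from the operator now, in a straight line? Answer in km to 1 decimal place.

9.9 km

Leg 1 (275°, 1.4 km): east 1.4 sin 275° = -1.39, north 1.4 cos 275° = 0.12
Leg 2 (342°, 8.4 km): east 8.4 sin 342° = -2.60, north 8.4 cos 342° = 7.99
Leg 3 (077°, 9.3 km): east 9.3 sin 77° = 9.06, north 9.3 cos 77° = 2.09
Leg 4 (262°, 9.7 km): east 9.7 sin 262° = -9.61, north 9.7 cos 262° = -1.35
Net: -4.53 east, 8.85 north. Distance = √((-4.53)² + (8.85)²) = 9.947 km.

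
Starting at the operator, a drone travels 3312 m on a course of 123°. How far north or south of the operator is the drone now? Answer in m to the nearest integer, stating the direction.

Leg 1 (123°, 3312 m): east 3312 sin 123° = 2777.68, north 3312 cos 123° = -1803.84
Net north component: -1803.84 m.

1804 m south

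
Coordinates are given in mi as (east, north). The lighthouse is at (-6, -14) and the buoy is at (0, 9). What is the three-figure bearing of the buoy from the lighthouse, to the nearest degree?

Δeast = 0 − -6 = 6.00; Δnorth = 9 − -14 = 23.00.
Bearing = atan2(Δeast, Δnorth) mod 360° = 14.62° ≈ 015°.

015°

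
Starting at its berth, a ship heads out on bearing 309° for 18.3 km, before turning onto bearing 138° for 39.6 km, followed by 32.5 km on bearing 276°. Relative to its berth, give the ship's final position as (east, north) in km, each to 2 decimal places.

Leg 1 (309°, 18.3 km): east 18.3 sin 309° = -14.22, north 18.3 cos 309° = 11.52
Leg 2 (138°, 39.6 km): east 39.6 sin 138° = 26.50, north 39.6 cos 138° = -29.43
Leg 3 (276°, 32.5 km): east 32.5 sin 276° = -32.32, north 32.5 cos 276° = 3.40
Summing: -20.05 km east, -14.51 km north → (-20.05, -14.51).

(-20.05, -14.51)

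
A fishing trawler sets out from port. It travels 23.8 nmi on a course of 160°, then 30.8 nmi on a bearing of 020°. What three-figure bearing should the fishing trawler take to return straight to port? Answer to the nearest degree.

Leg 1 (160°, 23.8 nmi): east 23.8 sin 160° = 8.14, north 23.8 cos 160° = -22.36
Leg 2 (020°, 30.8 nmi): east 30.8 sin 20° = 10.53, north 30.8 cos 20° = 28.94
Net displacement: 18.67 east, 6.58 north. Direction back to start is (-18.67, -6.58): bearing = atan2(-18.67, -6.58) mod 360° = 250.60° ≈ 251°.

251°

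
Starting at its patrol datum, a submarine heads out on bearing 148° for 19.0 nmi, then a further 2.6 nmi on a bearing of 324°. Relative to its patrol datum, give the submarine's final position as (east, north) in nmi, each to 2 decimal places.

(8.54, -14.01)

Leg 1 (148°, 19.0 nmi): east 19.0 sin 148° = 10.07, north 19.0 cos 148° = -16.11
Leg 2 (324°, 2.6 nmi): east 2.6 sin 324° = -1.53, north 2.6 cos 324° = 2.10
Summing: 8.54 nmi east, -14.01 nmi north → (8.54, -14.01).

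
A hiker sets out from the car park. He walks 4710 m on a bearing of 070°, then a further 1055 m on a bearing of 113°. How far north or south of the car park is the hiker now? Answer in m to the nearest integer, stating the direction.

Leg 1 (070°, 4710 m): east 4710 sin 70° = 4425.95, north 4710 cos 70° = 1610.91
Leg 2 (113°, 1055 m): east 1055 sin 113° = 971.13, north 1055 cos 113° = -412.22
Net north component: 1198.69 m.

1199 m north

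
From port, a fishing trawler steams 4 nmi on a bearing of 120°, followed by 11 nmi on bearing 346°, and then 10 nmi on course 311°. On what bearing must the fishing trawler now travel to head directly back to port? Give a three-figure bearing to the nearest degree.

156°

Leg 1 (120°, 4 nmi): east 4 sin 120° = 3.46, north 4 cos 120° = -2.00
Leg 2 (346°, 11 nmi): east 11 sin 346° = -2.66, north 11 cos 346° = 10.67
Leg 3 (311°, 10 nmi): east 10 sin 311° = -7.55, north 10 cos 311° = 6.56
Net displacement: -6.74 east, 15.23 north. Direction back to start is (6.74, -15.23): bearing = atan2(6.74, -15.23) mod 360° = 156.12° ≈ 156°.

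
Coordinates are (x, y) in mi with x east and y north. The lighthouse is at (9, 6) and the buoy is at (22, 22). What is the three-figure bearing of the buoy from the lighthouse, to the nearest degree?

039°

Δeast = 22 − 9 = 13.00; Δnorth = 22 − 6 = 16.00.
Bearing = atan2(Δeast, Δnorth) mod 360° = 39.09° ≈ 039°.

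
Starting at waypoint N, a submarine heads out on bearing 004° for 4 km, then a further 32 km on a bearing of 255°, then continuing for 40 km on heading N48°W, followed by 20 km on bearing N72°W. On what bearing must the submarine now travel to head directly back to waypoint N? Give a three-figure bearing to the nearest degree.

110°

Leg 1 (004°, 4 km): east 4 sin 4° = 0.28, north 4 cos 4° = 3.99
Leg 2 (255°, 32 km): east 32 sin 255° = -30.91, north 32 cos 255° = -8.28
Leg 3 (N48°W, 40 km): east 40 sin 312° = -29.73, north 40 cos 312° = 26.77
Leg 4 (N72°W, 20 km): east 20 sin 288° = -19.02, north 20 cos 288° = 6.18
Net displacement: -79.38 east, 28.65 north. Direction back to start is (79.38, -28.65): bearing = atan2(79.38, -28.65) mod 360° = 109.85° ≈ 110°.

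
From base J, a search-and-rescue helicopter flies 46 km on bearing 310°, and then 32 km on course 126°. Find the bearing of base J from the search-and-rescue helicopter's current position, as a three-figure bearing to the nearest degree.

Leg 1 (310°, 46 km): east 46 sin 310° = -35.24, north 46 cos 310° = 29.57
Leg 2 (126°, 32 km): east 32 sin 126° = 25.89, north 32 cos 126° = -18.81
Net displacement: -9.35 east, 10.76 north. Direction back to start is (9.35, -10.76): bearing = atan2(9.35, -10.76) mod 360° = 139.01° ≈ 139°.

139°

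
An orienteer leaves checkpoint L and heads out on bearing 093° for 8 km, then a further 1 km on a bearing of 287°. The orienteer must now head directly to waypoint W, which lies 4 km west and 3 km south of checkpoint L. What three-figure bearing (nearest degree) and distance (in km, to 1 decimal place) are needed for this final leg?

255°, 11.4 km

Leg 1 (093°, 8 km): east 8 sin 93° = 7.99, north 8 cos 93° = -0.42
Leg 2 (287°, 1 km): east 1 sin 287° = -0.96, north 1 cos 287° = 0.29
Current position: (7.03, -0.13). Target: (-4, -3). Remaining: Δeast = -11.03, Δnorth = -2.87.
Bearing = atan2(-11.03, -2.87) mod 360° = 255.40°; distance = √((-11.03)² + (-2.87)²) = 11.401 km.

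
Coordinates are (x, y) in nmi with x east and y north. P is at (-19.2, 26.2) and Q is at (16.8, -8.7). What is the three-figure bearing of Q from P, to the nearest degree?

134°

Δeast = 16.8 − -19.2 = 36.00; Δnorth = -8.7 − 26.2 = -34.90.
Bearing = atan2(Δeast, Δnorth) mod 360° = 134.11° ≈ 134°.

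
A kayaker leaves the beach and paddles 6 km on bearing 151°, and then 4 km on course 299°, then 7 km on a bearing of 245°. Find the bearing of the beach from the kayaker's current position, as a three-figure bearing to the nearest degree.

048°

Leg 1 (151°, 6 km): east 6 sin 151° = 2.91, north 6 cos 151° = -5.25
Leg 2 (299°, 4 km): east 4 sin 299° = -3.50, north 4 cos 299° = 1.94
Leg 3 (245°, 7 km): east 7 sin 245° = -6.34, north 7 cos 245° = -2.96
Net displacement: -6.93 east, -6.27 north. Direction back to start is (6.93, 6.27): bearing = atan2(6.93, 6.27) mod 360° = 47.89° ≈ 048°.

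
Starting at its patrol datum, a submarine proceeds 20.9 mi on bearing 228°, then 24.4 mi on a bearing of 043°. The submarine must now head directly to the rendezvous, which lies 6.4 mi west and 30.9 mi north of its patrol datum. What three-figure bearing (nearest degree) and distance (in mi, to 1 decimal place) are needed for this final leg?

Leg 1 (228°, 20.9 mi): east 20.9 sin 228° = -15.53, north 20.9 cos 228° = -13.98
Leg 2 (043°, 24.4 mi): east 24.4 sin 43° = 16.64, north 24.4 cos 43° = 17.85
Current position: (1.11, 3.86). Target: (-6.4, 30.9). Remaining: Δeast = -7.51, Δnorth = 27.04.
Bearing = atan2(-7.51, 27.04) mod 360° = 344.48°; distance = √((-7.51)² + (27.04)²) = 28.063 mi.

344°, 28.1 mi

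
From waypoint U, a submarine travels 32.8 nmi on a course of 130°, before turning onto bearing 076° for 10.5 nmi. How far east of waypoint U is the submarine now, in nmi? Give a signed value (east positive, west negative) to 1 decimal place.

Leg 1 (130°, 32.8 nmi): east 32.8 sin 130° = 25.13, north 32.8 cos 130° = -21.08
Leg 2 (076°, 10.5 nmi): east 10.5 sin 76° = 10.19, north 10.5 cos 76° = 2.54
Net east component: 35.31 nmi.

35.3 nmi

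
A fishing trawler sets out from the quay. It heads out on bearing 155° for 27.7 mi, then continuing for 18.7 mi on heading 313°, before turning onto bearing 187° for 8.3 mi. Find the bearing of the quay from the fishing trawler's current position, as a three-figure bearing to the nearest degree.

008°

Leg 1 (155°, 27.7 mi): east 27.7 sin 155° = 11.71, north 27.7 cos 155° = -25.10
Leg 2 (313°, 18.7 mi): east 18.7 sin 313° = -13.68, north 18.7 cos 313° = 12.75
Leg 3 (187°, 8.3 mi): east 8.3 sin 187° = -1.01, north 8.3 cos 187° = -8.24
Net displacement: -2.98 east, -20.59 north. Direction back to start is (2.98, 20.59): bearing = atan2(2.98, 20.59) mod 360° = 8.24° ≈ 008°.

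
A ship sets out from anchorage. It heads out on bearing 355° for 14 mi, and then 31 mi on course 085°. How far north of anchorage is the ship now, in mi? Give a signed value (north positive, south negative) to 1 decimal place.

Leg 1 (355°, 14 mi): east 14 sin 355° = -1.22, north 14 cos 355° = 13.95
Leg 2 (085°, 31 mi): east 31 sin 85° = 30.88, north 31 cos 85° = 2.70
Net north component: 16.65 mi.

16.6 mi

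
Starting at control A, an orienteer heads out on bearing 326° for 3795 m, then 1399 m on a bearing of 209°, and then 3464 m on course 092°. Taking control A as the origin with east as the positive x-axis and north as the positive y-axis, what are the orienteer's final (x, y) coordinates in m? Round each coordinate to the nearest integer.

Leg 1 (326°, 3795 m): east 3795 sin 326° = -2122.14, north 3795 cos 326° = 3146.20
Leg 2 (209°, 1399 m): east 1399 sin 209° = -678.25, north 1399 cos 209° = -1223.59
Leg 3 (092°, 3464 m): east 3464 sin 92° = 3461.89, north 3464 cos 92° = -120.89
Summing: 661.50 m east, 1801.71 m north → (662, 1802).

(662, 1802)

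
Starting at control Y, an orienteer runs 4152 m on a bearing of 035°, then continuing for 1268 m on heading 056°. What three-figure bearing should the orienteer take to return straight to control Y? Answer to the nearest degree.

Leg 1 (035°, 4152 m): east 4152 sin 35° = 2381.49, north 4152 cos 35° = 3401.12
Leg 2 (056°, 1268 m): east 1268 sin 56° = 1051.22, north 1268 cos 56° = 709.06
Net displacement: 3432.71 east, 4110.18 north. Direction back to start is (-3432.71, -4110.18): bearing = atan2(-3432.71, -4110.18) mod 360° = 219.87° ≈ 220°.

220°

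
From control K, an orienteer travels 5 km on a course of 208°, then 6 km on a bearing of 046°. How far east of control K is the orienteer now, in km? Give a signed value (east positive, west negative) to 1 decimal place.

2.0 km

Leg 1 (208°, 5 km): east 5 sin 208° = -2.35, north 5 cos 208° = -4.41
Leg 2 (046°, 6 km): east 6 sin 46° = 4.32, north 6 cos 46° = 4.17
Net east component: 1.97 km.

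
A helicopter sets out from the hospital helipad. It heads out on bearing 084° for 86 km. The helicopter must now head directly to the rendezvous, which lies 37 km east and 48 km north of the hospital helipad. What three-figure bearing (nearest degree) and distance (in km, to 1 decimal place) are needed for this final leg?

Leg 1 (084°, 86 km): east 86 sin 84° = 85.53, north 86 cos 84° = 8.99
Current position: (85.53, 8.99). Target: (37, 48). Remaining: Δeast = -48.53, Δnorth = 39.01.
Bearing = atan2(-48.53, 39.01) mod 360° = 308.79°; distance = √((-48.53)² + (39.01)²) = 62.265 km.

309°, 62.3 km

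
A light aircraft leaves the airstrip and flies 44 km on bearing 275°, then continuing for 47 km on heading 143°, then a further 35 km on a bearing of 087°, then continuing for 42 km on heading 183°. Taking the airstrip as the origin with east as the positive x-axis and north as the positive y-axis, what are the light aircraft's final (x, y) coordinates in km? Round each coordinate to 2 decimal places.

Leg 1 (275°, 44 km): east 44 sin 275° = -43.83, north 44 cos 275° = 3.83
Leg 2 (143°, 47 km): east 47 sin 143° = 28.29, north 47 cos 143° = -37.54
Leg 3 (087°, 35 km): east 35 sin 87° = 34.95, north 35 cos 87° = 1.83
Leg 4 (183°, 42 km): east 42 sin 183° = -2.20, north 42 cos 183° = -41.94
Summing: 17.21 km east, -73.81 km north → (17.21, -73.81).

(17.21, -73.81)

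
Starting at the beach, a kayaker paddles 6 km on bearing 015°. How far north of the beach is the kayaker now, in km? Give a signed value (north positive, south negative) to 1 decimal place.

Leg 1 (015°, 6 km): east 6 sin 15° = 1.55, north 6 cos 15° = 5.80
Net north component: 5.80 km.

5.8 km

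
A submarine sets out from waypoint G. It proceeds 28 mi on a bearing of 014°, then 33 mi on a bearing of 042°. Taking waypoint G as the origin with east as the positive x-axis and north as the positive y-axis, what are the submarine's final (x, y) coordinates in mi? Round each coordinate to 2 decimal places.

(28.86, 51.69)

Leg 1 (014°, 28 mi): east 28 sin 14° = 6.77, north 28 cos 14° = 27.17
Leg 2 (042°, 33 mi): east 33 sin 42° = 22.08, north 33 cos 42° = 24.52
Summing: 28.86 mi east, 51.69 mi north → (28.86, 51.69).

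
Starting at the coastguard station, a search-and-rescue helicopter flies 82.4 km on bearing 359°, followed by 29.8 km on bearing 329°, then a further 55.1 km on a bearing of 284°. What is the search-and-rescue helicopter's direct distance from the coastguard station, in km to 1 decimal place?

140.1 km

Leg 1 (359°, 82.4 km): east 82.4 sin 359° = -1.44, north 82.4 cos 359° = 82.39
Leg 2 (329°, 29.8 km): east 29.8 sin 329° = -15.35, north 29.8 cos 329° = 25.54
Leg 3 (284°, 55.1 km): east 55.1 sin 284° = -53.46, north 55.1 cos 284° = 13.33
Net: -70.25 east, 121.26 north. Distance = √((-70.25)² + (121.26)²) = 140.140 km.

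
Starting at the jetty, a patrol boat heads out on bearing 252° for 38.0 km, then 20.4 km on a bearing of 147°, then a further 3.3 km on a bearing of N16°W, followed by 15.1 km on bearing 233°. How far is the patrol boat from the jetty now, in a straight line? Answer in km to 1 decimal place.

51.5 km

Leg 1 (252°, 38.0 km): east 38.0 sin 252° = -36.14, north 38.0 cos 252° = -11.74
Leg 2 (147°, 20.4 km): east 20.4 sin 147° = 11.11, north 20.4 cos 147° = -17.11
Leg 3 (N16°W, 3.3 km): east 3.3 sin 344° = -0.91, north 3.3 cos 344° = 3.17
Leg 4 (233°, 15.1 km): east 15.1 sin 233° = -12.06, north 15.1 cos 233° = -9.09
Net: -38.00 east, -34.77 north. Distance = √((-38.00)² + (-34.77)²) = 51.504 km.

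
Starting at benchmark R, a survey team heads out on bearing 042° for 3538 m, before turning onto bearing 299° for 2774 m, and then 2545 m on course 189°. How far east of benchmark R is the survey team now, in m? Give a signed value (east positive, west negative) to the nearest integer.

-457 m

Leg 1 (042°, 3538 m): east 3538 sin 42° = 2367.38, north 3538 cos 42° = 2629.25
Leg 2 (299°, 2774 m): east 2774 sin 299° = -2426.20, north 2774 cos 299° = 1344.86
Leg 3 (189°, 2545 m): east 2545 sin 189° = -398.13, north 2545 cos 189° = -2513.67
Net east component: -456.94 m.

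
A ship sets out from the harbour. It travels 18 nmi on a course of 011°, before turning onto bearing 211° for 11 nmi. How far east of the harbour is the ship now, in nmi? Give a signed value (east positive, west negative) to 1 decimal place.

-2.2 nmi

Leg 1 (011°, 18 nmi): east 18 sin 11° = 3.43, north 18 cos 11° = 17.67
Leg 2 (211°, 11 nmi): east 11 sin 211° = -5.67, north 11 cos 211° = -9.43
Net east component: -2.23 nmi.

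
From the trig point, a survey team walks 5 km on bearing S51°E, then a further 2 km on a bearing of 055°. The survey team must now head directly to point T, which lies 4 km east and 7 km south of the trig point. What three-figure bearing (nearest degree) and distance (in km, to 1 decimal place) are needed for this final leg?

Leg 1 (S51°E, 5 km): east 5 sin 129° = 3.89, north 5 cos 129° = -3.15
Leg 2 (055°, 2 km): east 2 sin 55° = 1.64, north 2 cos 55° = 1.15
Current position: (5.52, -2.00). Target: (4, -7). Remaining: Δeast = -1.52, Δnorth = -5.00.
Bearing = atan2(-1.52, -5.00) mod 360° = 196.95°; distance = √((-1.52)² + (-5.00)²) = 5.228 km.

197°, 5.2 km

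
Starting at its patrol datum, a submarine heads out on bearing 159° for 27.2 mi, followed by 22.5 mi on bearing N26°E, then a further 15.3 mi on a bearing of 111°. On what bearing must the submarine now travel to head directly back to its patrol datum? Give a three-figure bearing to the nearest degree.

287°

Leg 1 (159°, 27.2 mi): east 27.2 sin 159° = 9.75, north 27.2 cos 159° = -25.39
Leg 2 (N26°E, 22.5 mi): east 22.5 sin 26° = 9.86, north 22.5 cos 26° = 20.22
Leg 3 (111°, 15.3 mi): east 15.3 sin 111° = 14.28, north 15.3 cos 111° = -5.48
Net displacement: 33.89 east, -10.65 north. Direction back to start is (-33.89, 10.65): bearing = atan2(-33.89, 10.65) mod 360° = 287.45° ≈ 287°.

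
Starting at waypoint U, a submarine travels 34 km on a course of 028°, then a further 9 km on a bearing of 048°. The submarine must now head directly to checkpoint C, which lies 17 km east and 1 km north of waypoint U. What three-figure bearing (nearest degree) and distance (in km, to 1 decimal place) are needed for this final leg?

189°, 35.5 km

Leg 1 (028°, 34 km): east 34 sin 28° = 15.96, north 34 cos 28° = 30.02
Leg 2 (048°, 9 km): east 9 sin 48° = 6.69, north 9 cos 48° = 6.02
Current position: (22.65, 36.04). Target: (17, 1). Remaining: Δeast = -5.65, Δnorth = -35.04.
Bearing = atan2(-5.65, -35.04) mod 360° = 189.16°; distance = √((-5.65)² + (-35.04)²) = 35.495 km.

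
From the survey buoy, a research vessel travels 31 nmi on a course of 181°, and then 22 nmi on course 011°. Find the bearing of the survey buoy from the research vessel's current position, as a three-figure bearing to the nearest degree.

339°

Leg 1 (181°, 31 nmi): east 31 sin 181° = -0.54, north 31 cos 181° = -31.00
Leg 2 (011°, 22 nmi): east 22 sin 11° = 4.20, north 22 cos 11° = 21.60
Net displacement: 3.66 east, -9.40 north. Direction back to start is (-3.66, 9.40): bearing = atan2(-3.66, 9.40) mod 360° = 338.74° ≈ 339°.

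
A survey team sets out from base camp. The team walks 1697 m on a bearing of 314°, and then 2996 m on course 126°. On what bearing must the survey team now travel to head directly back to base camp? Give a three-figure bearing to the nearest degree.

Leg 1 (314°, 1697 m): east 1697 sin 314° = -1220.72, north 1697 cos 314° = 1178.84
Leg 2 (126°, 2996 m): east 2996 sin 126° = 2423.81, north 2996 cos 126° = -1761.00
Net displacement: 1203.10 east, -582.17 north. Direction back to start is (-1203.10, 582.17): bearing = atan2(-1203.10, 582.17) mod 360° = 295.82° ≈ 296°.

296°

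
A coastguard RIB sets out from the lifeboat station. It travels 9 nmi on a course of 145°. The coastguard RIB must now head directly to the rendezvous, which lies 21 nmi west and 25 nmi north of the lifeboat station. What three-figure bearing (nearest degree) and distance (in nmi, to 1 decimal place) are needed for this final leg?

321°, 41.6 nmi

Leg 1 (145°, 9 nmi): east 9 sin 145° = 5.16, north 9 cos 145° = -7.37
Current position: (5.16, -7.37). Target: (-21, 25). Remaining: Δeast = -26.16, Δnorth = 32.37.
Bearing = atan2(-26.16, 32.37) mod 360° = 321.06°; distance = √((-26.16)² + (32.37)²) = 41.622 nmi.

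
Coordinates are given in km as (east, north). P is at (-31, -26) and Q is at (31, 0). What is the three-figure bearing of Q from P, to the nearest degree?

067°

Δeast = 31 − -31 = 62.00; Δnorth = 0 − -26 = 26.00.
Bearing = atan2(Δeast, Δnorth) mod 360° = 67.25° ≈ 067°.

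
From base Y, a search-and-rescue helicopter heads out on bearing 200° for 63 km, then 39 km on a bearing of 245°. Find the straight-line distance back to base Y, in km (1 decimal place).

Leg 1 (200°, 63 km): east 63 sin 200° = -21.55, north 63 cos 200° = -59.20
Leg 2 (245°, 39 km): east 39 sin 245° = -35.35, north 39 cos 245° = -16.48
Net: -56.89 east, -75.68 north. Distance = √((-56.89)² + (-75.68)²) = 94.682 km.

94.7 km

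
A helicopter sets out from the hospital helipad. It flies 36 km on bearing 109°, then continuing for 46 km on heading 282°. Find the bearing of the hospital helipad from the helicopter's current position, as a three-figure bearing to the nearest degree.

079°

Leg 1 (109°, 36 km): east 36 sin 109° = 34.04, north 36 cos 109° = -11.72
Leg 2 (282°, 46 km): east 46 sin 282° = -44.99, north 46 cos 282° = 9.56
Net displacement: -10.96 east, -2.16 north. Direction back to start is (10.96, 2.16): bearing = atan2(10.96, 2.16) mod 360° = 78.86° ≈ 079°.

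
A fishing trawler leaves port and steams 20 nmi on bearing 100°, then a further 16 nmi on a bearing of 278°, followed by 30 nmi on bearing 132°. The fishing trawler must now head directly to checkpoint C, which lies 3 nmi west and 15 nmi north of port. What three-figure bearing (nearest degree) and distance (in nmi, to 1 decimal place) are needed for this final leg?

Leg 1 (100°, 20 nmi): east 20 sin 100° = 19.70, north 20 cos 100° = -3.47
Leg 2 (278°, 16 nmi): east 16 sin 278° = -15.84, north 16 cos 278° = 2.23
Leg 3 (132°, 30 nmi): east 30 sin 132° = 22.29, north 30 cos 132° = -20.07
Current position: (26.15, -21.32). Target: (-3, 15). Remaining: Δeast = -29.15, Δnorth = 36.32.
Bearing = atan2(-29.15, 36.32) mod 360° = 321.25°; distance = √((-29.15)² + (36.32)²) = 46.569 nmi.

321°, 46.6 nmi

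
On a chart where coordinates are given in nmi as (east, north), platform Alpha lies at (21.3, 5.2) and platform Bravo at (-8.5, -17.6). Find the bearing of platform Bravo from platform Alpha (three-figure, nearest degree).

Δeast = -8.5 − 21.3 = -29.80; Δnorth = -17.6 − 5.2 = -22.80.
Bearing = atan2(Δeast, Δnorth) mod 360° = 232.58° ≈ 233°.

233°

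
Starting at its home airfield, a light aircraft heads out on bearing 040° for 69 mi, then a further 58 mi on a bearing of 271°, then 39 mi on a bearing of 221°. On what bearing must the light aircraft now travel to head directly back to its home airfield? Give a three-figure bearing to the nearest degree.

Leg 1 (040°, 69 mi): east 69 sin 40° = 44.35, north 69 cos 40° = 52.86
Leg 2 (271°, 58 mi): east 58 sin 271° = -57.99, north 58 cos 271° = 1.01
Leg 3 (221°, 39 mi): east 39 sin 221° = -25.59, north 39 cos 221° = -29.43
Net displacement: -39.23 east, 24.44 north. Direction back to start is (39.23, -24.44): bearing = atan2(39.23, -24.44) mod 360° = 121.92° ≈ 122°.

122°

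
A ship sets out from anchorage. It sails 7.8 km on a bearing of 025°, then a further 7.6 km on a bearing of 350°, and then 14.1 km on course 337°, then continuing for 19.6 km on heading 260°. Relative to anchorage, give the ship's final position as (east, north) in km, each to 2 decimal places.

(-22.83, 24.13)

Leg 1 (025°, 7.8 km): east 7.8 sin 25° = 3.30, north 7.8 cos 25° = 7.07
Leg 2 (350°, 7.6 km): east 7.6 sin 350° = -1.32, north 7.6 cos 350° = 7.48
Leg 3 (337°, 14.1 km): east 14.1 sin 337° = -5.51, north 14.1 cos 337° = 12.98
Leg 4 (260°, 19.6 km): east 19.6 sin 260° = -19.30, north 19.6 cos 260° = -3.40
Summing: -22.83 km east, 24.13 km north → (-22.83, 24.13).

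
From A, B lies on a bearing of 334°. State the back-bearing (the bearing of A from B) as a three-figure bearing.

Back-bearing = 334° − 180° = 154°.

154°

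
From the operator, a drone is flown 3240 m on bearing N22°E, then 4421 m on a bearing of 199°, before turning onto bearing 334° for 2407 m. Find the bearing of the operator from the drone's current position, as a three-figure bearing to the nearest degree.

128°

Leg 1 (N22°E, 3240 m): east 3240 sin 22° = 1213.73, north 3240 cos 22° = 3004.08
Leg 2 (199°, 4421 m): east 4421 sin 199° = -1439.34, north 4421 cos 199° = -4180.14
Leg 3 (334°, 2407 m): east 2407 sin 334° = -1055.16, north 2407 cos 334° = 2163.40
Net displacement: -1280.77 east, 987.34 north. Direction back to start is (1280.77, -987.34): bearing = atan2(1280.77, -987.34) mod 360° = 127.63° ≈ 128°.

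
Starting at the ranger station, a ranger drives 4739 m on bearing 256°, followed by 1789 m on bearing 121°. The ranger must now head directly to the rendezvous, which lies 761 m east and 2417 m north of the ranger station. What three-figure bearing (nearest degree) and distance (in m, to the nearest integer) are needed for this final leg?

Leg 1 (256°, 4739 m): east 4739 sin 256° = -4598.23, north 4739 cos 256° = -1146.47
Leg 2 (121°, 1789 m): east 1789 sin 121° = 1533.47, north 1789 cos 121° = -921.40
Current position: (-3064.76, -2067.87). Target: (761, 2417). Remaining: Δeast = 3825.76, Δnorth = 4484.87.
Bearing = atan2(3825.76, 4484.87) mod 360° = 40.47°; distance = √((3825.76)² + (4484.87)²) = 5894.956 m.

040°, 5895 m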